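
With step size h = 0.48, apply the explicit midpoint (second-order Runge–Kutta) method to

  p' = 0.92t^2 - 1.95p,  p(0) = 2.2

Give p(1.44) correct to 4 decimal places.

0.8213

Midpoint: k1 = f(t_n, p_n); k2 = f(t_n + h/2, p_n + (h/2)·k1); p_{n+1} = p_n + h·k2.
t=0.000000, p=2.200000:
  k1 = f(0.000000, 2.200000) = -4.290000
  k2 = f(0.240000, 1.170400) = -2.229288
  p ← 2.200000 + 0.48·(-2.229288) = 1.129942
t=0.480000, p=1.129942:
  k1 = f(0.480000, 1.129942) = -1.991418
  k2 = f(0.720000, 0.652001) = -0.794475
  p ← 1.129942 + 0.48·(-0.794475) = 0.748594
t=0.960000, p=0.748594:
  k1 = f(0.960000, 0.748594) = -0.611886
  k2 = f(1.200000, 0.601741) = 0.151405
  p ← 0.748594 + 0.48·0.151405 = 0.821268
p(1.44) ≈ 0.8213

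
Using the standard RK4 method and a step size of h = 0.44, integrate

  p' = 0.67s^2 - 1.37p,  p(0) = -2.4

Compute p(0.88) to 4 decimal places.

-0.6046

RK4: k1 = f(s_n, p_n); k2 = f(s_n + h/2, p_n + (h/2)·k1); k3 = f(s_n + h/2, p_n + (h/2)·k2); k4 = f(s_n + h, p_n + h·k3); p_{n+1} = p_n + (h/6)·(k1 + 2k2 + 2k3 + k4).
s=0.000000, p=-2.400000:
  k1 = f(0.000000, -2.400000) = 3.288000
  k2 = f(0.220000, -1.676640) = 2.329425
  k3 = f(0.220000, -1.887527) = 2.618339
  k4 = f(0.440000, -1.247931) = 1.839377
  p ← -2.400000 + (0.44/6)·(k1 + 2k2 + 2k3 + k4) = -1.298320
s=0.440000, p=-1.298320:
  k1 = f(0.440000, -1.298320) = 1.908411
  k2 = f(0.660000, -0.878470) = 1.495356
  k3 = f(0.660000, -0.969342) = 1.619851
  k4 = f(0.880000, -0.585586) = 1.321101
  p ← -1.298320 + (0.44/6)·(k1 + 2k2 + 2k3 + k4) = -0.604592
p(0.88) ≈ -0.6046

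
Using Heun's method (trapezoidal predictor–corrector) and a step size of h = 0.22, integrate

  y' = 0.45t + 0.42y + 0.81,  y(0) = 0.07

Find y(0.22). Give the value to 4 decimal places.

0.2741

Heun: k1 = f(t_n, y_n); k2 = f(t_n + h, y_n + h·k1); y_{n+1} = y_n + (h/2)·(k1 + k2).
t=0.000000, y=0.070000:
  k1 = f(0.000000, 0.070000) = 0.839400
  k2 = f(0.220000, 0.254668) = 1.015961
  y ← 0.070000 + (0.22/2)·(0.839400 + 1.015961) = 0.274090
y(0.22) ≈ 0.2741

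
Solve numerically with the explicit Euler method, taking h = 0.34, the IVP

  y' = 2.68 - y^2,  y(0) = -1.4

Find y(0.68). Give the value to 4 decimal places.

Euler: y_{n+1} = y_n + h·f(s_n, y_n).
s=0.000000, y=-1.400000: f=0.720000 → y ← -1.400000 + 0.34·0.720000 = -1.155200
s=0.340000, y=-1.155200: f=1.345513 → y ← -1.155200 + 0.34·1.345513 = -0.697726
y(0.68) ≈ -0.6977

-0.6977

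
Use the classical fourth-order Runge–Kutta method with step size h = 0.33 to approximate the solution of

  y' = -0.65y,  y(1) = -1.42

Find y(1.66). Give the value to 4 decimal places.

RK4: k1 = f(t_n, y_n); k2 = f(t_n + h/2, y_n + (h/2)·k1); k3 = f(t_n + h/2, y_n + (h/2)·k2); k4 = f(t_n + h, y_n + h·k3); y_{n+1} = y_n + (h/6)·(k1 + 2k2 + 2k3 + k4).
t=1.000000, y=-1.420000:
  k1 = f(1.000000, -1.420000) = 0.923000
  k2 = f(1.165000, -1.267705) = 0.824008
  k3 = f(1.165000, -1.284039) = 0.834625
  k4 = f(1.330000, -1.144574) = 0.743973
  y ← -1.420000 + (0.33/6)·(k1 + 2k2 + 2k3 + k4) = -1.145867
t=1.330000, y=-1.145867:
  k1 = f(1.330000, -1.145867) = 0.744813
  k2 = f(1.495000, -1.022973) = 0.664932
  k3 = f(1.495000, -1.036153) = 0.673499
  k4 = f(1.660000, -0.923612) = 0.600348
  y ← -1.145867 + (0.33/6)·(k1 + 2k2 + 2k3 + k4) = -0.924655
y(1.66) ≈ -0.9247

-0.9247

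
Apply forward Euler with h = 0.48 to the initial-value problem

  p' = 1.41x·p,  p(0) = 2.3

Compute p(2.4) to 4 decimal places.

22.8252

Euler: p_{n+1} = p_n + h·f(x_n, p_n).
x=0.000000, p=2.300000: f=0.000000 → p ← 2.300000 + 0.48·0.000000 = 2.300000
x=0.480000, p=2.300000: f=1.556640 → p ← 2.300000 + 0.48·1.556640 = 3.047187
x=0.960000, p=3.047187: f=4.124673 → p ← 3.047187 + 0.48·4.124673 = 5.027030
x=1.440000, p=5.027030: f=10.206882 → p ← 5.027030 + 0.48·10.206882 = 9.926333
x=1.920000, p=9.926333: f=26.872570 → p ← 9.926333 + 0.48·26.872570 = 22.825167
p(2.4) ≈ 22.8252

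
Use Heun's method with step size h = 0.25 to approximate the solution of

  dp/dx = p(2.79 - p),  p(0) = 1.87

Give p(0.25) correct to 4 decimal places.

Heun: k1 = f(x_n, p_n); k2 = f(x_n + h, p_n + h·k1); p_{n+1} = p_n + (h/2)·(k1 + k2).
x=0.000000, p=1.870000:
  k1 = f(0.000000, 1.870000) = 1.720400
  k2 = f(0.250000, 2.300100) = 1.126819
  p ← 1.870000 + (0.25/2)·(1.720400 + 1.126819) = 2.225902
p(0.25) ≈ 2.2259

2.2259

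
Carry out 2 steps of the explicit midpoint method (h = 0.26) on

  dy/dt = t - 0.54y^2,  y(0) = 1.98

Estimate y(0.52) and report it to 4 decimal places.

Midpoint: k1 = f(t_n, y_n); k2 = f(t_n + h/2, y_n + (h/2)·k1); y_{n+1} = y_n + h·k2.
t=0.000000, y=1.980000:
  k1 = f(0.000000, 1.980000) = -2.117016
  k2 = f(0.130000, 1.704788) = -1.439403
  y ← 1.980000 + 0.26·(-1.439403) = 1.605755
t=0.260000, y=1.605755:
  k1 = f(0.260000, 1.605755) = -1.132363
  k2 = f(0.390000, 1.458548) = -0.758776
  y ← 1.605755 + 0.26·(-0.758776) = 1.408474
y(0.52) ≈ 1.4085

1.4085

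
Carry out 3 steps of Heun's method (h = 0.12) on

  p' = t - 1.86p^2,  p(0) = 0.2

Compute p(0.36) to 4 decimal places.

Heun: k1 = f(t_n, p_n); k2 = f(t_n + h, p_n + h·k1); p_{n+1} = p_n + (h/2)·(k1 + k2).
t=0.000000, p=0.200000:
  k1 = f(0.000000, 0.200000) = -0.074400
  k2 = f(0.120000, 0.191072) = 0.052094
  p ← 0.200000 + (0.12/2)·(-0.074400 + 0.052094) = 0.198662
t=0.120000, p=0.198662:
  k1 = f(0.120000, 0.198662) = 0.046592
  k2 = f(0.240000, 0.204253) = 0.162402
  p ← 0.198662 + (0.12/2)·(0.046592 + 0.162402) = 0.211201
t=0.240000, p=0.211201:
  k1 = f(0.240000, 0.211201) = 0.157033
  k2 = f(0.360000, 0.230045) = 0.261567
  p ← 0.211201 + (0.12/2)·(0.157033 + 0.261567) = 0.236317
p(0.36) ≈ 0.2363

0.2363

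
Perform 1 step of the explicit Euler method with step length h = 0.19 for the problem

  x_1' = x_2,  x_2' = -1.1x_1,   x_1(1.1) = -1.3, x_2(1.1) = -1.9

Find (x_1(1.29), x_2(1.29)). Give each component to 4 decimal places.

-1.6610, -1.6283

Euler on (x_1,x_2): x_1_{n+1} = x_1_n + h·x_1', x_2_{n+1} = x_2_n + h·x_2'.
1.100000: (-1.300000, -1.900000); f=(-1.900000, 1.430000) → (-1.661000, -1.628300)
(x_1(1.29), x_2(1.29)) ≈ (-1.6610, -1.6283)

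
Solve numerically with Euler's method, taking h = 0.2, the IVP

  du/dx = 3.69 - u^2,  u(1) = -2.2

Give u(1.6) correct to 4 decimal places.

Euler: u_{n+1} = u_n + h·f(x_n, u_n).
x=1.000000, u=-2.200000: f=-1.150000 → u ← -2.200000 + 0.2·(-1.150000) = -2.430000
x=1.200000, u=-2.430000: f=-2.214900 → u ← -2.430000 + 0.2·(-2.214900) = -2.872980
x=1.400000, u=-2.872980: f=-4.564014 → u ← -2.872980 + 0.2·(-4.564014) = -3.785783
u(1.6) ≈ -3.7858

-3.7858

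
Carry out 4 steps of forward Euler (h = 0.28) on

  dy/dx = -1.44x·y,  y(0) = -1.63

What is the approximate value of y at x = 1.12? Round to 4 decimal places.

Euler: y_{n+1} = y_n + h·f(x_n, y_n).
x=0.000000, y=-1.630000: f=0.000000 → y ← -1.630000 + 0.28·0.000000 = -1.630000
x=0.280000, y=-1.630000: f=0.657216 → y ← -1.630000 + 0.28·0.657216 = -1.445980
x=0.560000, y=-1.445980: f=1.166038 → y ← -1.445980 + 0.28·1.166038 = -1.119489
x=0.840000, y=-1.119489: f=1.354134 → y ← -1.119489 + 0.28·1.354134 = -0.740331
y(1.12) ≈ -0.7403

-0.7403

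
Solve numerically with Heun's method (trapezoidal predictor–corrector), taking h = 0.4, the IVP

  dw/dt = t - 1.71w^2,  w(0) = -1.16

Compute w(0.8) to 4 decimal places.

Heun: k1 = f(t_n, w_n); k2 = f(t_n + h, w_n + h·k1); w_{n+1} = w_n + (h/2)·(k1 + k2).
t=0.000000, w=-1.160000:
  k1 = f(0.000000, -1.160000) = -2.300976
  k2 = f(0.400000, -2.080390) = -7.000921
  w ← -1.160000 + (0.4/2)·(-2.300976 + (-7.000921)) = -3.020379
t=0.400000, w=-3.020379:
  k1 = f(0.400000, -3.020379) = -15.199804
  k2 = f(0.800000, -9.100301) = -140.814467
  w ← -3.020379 + (0.4/2)·(-15.199804 + (-140.814467)) = -34.223234
w(0.8) ≈ -34.2232

-34.2232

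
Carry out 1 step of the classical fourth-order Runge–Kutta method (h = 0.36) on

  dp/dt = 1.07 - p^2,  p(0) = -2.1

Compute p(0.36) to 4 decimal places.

-5.8814

RK4: k1 = f(t_n, p_n); k2 = f(t_n + h/2, p_n + (h/2)·k1); k3 = f(t_n + h/2, p_n + (h/2)·k2); k4 = f(t_n + h, p_n + h·k3); p_{n+1} = p_n + (h/6)·(k1 + 2k2 + 2k3 + k4).
t=0.000000, p=-2.100000:
  k1 = f(0.000000, -2.100000) = -3.340000
  k2 = f(0.180000, -2.701200) = -6.226481
  k3 = f(0.180000, -3.220767) = -9.303338
  k4 = f(0.360000, -5.449202) = -28.623798
  p ← -2.100000 + (0.36/6)·(k1 + 2k2 + 2k3 + k4) = -5.881406
p(0.36) ≈ -5.8814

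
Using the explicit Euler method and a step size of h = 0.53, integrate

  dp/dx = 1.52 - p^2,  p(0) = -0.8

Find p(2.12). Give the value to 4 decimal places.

1.2592

Euler: p_{n+1} = p_n + h·f(x_n, p_n).
x=0.000000, p=-0.800000: f=0.880000 → p ← -0.800000 + 0.53·0.880000 = -0.333600
x=0.530000, p=-0.333600: f=1.408711 → p ← -0.333600 + 0.53·1.408711 = 0.413017
x=1.060000, p=0.413017: f=1.349417 → p ← 0.413017 + 0.53·1.349417 = 1.128208
x=1.590000, p=1.128208: f=0.247147 → p ← 1.128208 + 0.53·0.247147 = 1.259196
p(2.12) ≈ 1.2592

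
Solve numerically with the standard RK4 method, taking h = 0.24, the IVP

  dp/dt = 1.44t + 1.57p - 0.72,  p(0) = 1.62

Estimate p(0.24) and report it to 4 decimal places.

2.1986

RK4: k1 = f(t_n, p_n); k2 = f(t_n + h/2, p_n + (h/2)·k1); k3 = f(t_n + h/2, p_n + (h/2)·k2); k4 = f(t_n + h, p_n + h·k3); p_{n+1} = p_n + (h/6)·(k1 + 2k2 + 2k3 + k4).
t=0.000000, p=1.620000:
  k1 = f(0.000000, 1.620000) = 1.823400
  k2 = f(0.120000, 1.838808) = 2.339729
  k3 = f(0.120000, 1.900767) = 2.437005
  k4 = f(0.240000, 2.204881) = 3.087263
  p ← 1.620000 + (0.24/6)·(k1 + 2k2 + 2k3 + k4) = 2.198565
p(0.24) ≈ 2.1986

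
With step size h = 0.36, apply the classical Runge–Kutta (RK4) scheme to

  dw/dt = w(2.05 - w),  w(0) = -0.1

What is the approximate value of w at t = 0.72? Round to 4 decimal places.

-0.5216

RK4: k1 = f(t_n, w_n); k2 = f(t_n + h/2, w_n + (h/2)·k1); k3 = f(t_n + h/2, w_n + (h/2)·k2); k4 = f(t_n + h, w_n + h·k3); w_{n+1} = w_n + (h/6)·(k1 + 2k2 + 2k3 + k4).
t=0.000000, w=-0.100000:
  k1 = f(0.000000, -0.100000) = -0.215000
  k2 = f(0.180000, -0.138700) = -0.303573
  k3 = f(0.180000, -0.154643) = -0.340933
  k4 = f(0.360000, -0.222736) = -0.506220
  w ← -0.100000 + (0.36/6)·(k1 + 2k2 + 2k3 + k4) = -0.220614
t=0.360000, w=-0.220614:
  k1 = f(0.360000, -0.220614) = -0.500929
  k2 = f(0.540000, -0.310781) = -0.733686
  k3 = f(0.540000, -0.352677) = -0.847370
  k4 = f(0.720000, -0.525667) = -1.353943
  w ← -0.220614 + (0.36/6)·(k1 + 2k2 + 2k3 + k4) = -0.521633
w(0.72) ≈ -0.5216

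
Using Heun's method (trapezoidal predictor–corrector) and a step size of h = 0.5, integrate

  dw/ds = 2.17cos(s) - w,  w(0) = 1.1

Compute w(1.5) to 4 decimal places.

Heun: k1 = f(s_n, w_n); k2 = f(s_n + h, w_n + h·k1); w_{n+1} = w_n + (h/2)·(k1 + k2).
s=0.000000, w=1.100000:
  k1 = f(0.000000, 1.100000) = 1.070000
  k2 = f(0.500000, 1.635000) = 0.269354
  w ← 1.100000 + (0.5/2)·(1.070000 + 0.269354) = 1.434839
s=0.500000, w=1.434839:
  k1 = f(0.500000, 1.434839) = 0.469516
  k2 = f(1.000000, 1.669596) = -0.497140
  w ← 1.434839 + (0.5/2)·(0.469516 + (-0.497140)) = 1.427932
s=1.000000, w=1.427932:
  k1 = f(1.000000, 1.427932) = -0.255476
  k2 = f(1.500000, 1.300194) = -1.146694
  w ← 1.427932 + (0.5/2)·(-0.255476 + (-1.146694)) = 1.077390
w(1.5) ≈ 1.0774

1.0774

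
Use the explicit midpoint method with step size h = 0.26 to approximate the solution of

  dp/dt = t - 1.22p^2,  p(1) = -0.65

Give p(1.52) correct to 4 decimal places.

Midpoint: k1 = f(t_n, p_n); k2 = f(t_n + h/2, p_n + (h/2)·k1); p_{n+1} = p_n + h·k2.
t=1.000000, p=-0.650000:
  k1 = f(1.000000, -0.650000) = 0.484550
  k2 = f(1.130000, -0.587009) = 0.709614
  p ← -0.650000 + 0.26·0.709614 = -0.465500
t=1.260000, p=-0.465500:
  k1 = f(1.260000, -0.465500) = 0.995637
  k2 = f(1.390000, -0.336068) = 1.252211
  p ← -0.465500 + 0.26·1.252211 = -0.139925
p(1.52) ≈ -0.1399

-0.1399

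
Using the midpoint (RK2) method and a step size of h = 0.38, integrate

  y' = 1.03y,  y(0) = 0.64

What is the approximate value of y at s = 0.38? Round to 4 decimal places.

Midpoint: k1 = f(s_n, y_n); k2 = f(s_n + h/2, y_n + (h/2)·k1); y_{n+1} = y_n + h·k2.
s=0.000000, y=0.640000:
  k1 = f(0.000000, 0.640000) = 0.659200
  k2 = f(0.190000, 0.765248) = 0.788205
  y ← 0.640000 + 0.38·0.788205 = 0.939518
y(0.38) ≈ 0.9395

0.9395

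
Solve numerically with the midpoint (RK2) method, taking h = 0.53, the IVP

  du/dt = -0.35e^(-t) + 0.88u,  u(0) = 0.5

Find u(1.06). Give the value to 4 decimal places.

Midpoint: k1 = f(t_n, u_n); k2 = f(t_n + h/2, u_n + (h/2)·k1); u_{n+1} = u_n + h·k2.
t=0.000000, u=0.500000:
  k1 = f(0.000000, 0.500000) = 0.090000
  k2 = f(0.265000, 0.523850) = 0.192466
  u ← 0.500000 + 0.53·0.192466 = 0.602007
t=0.530000, u=0.602007:
  k1 = f(0.530000, 0.602007) = 0.323754
  k2 = f(0.795000, 0.687802) = 0.447212
  u ← 0.602007 + 0.53·0.447212 = 0.839029
u(1.06) ≈ 0.8390

0.8390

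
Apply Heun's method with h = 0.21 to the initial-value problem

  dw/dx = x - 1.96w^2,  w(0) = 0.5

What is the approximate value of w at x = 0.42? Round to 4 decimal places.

Heun: k1 = f(x_n, w_n); k2 = f(x_n + h, w_n + h·k1); w_{n+1} = w_n + (h/2)·(k1 + k2).
x=0.000000, w=0.500000:
  k1 = f(0.000000, 0.500000) = -0.490000
  k2 = f(0.210000, 0.397100) = -0.099069
  w ← 0.500000 + (0.21/2)·(-0.490000 + (-0.099069)) = 0.438148
x=0.210000, w=0.438148:
  k1 = f(0.210000, 0.438148) = -0.166268
  k2 = f(0.420000, 0.403231) = 0.101313
  w ← 0.438148 + (0.21/2)·(-0.166268 + 0.101313) = 0.431327
w(0.42) ≈ 0.4313

0.4313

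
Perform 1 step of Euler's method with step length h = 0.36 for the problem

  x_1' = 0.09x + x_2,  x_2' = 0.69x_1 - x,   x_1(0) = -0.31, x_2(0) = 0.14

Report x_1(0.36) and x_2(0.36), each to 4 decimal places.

-0.2596, 0.0630

Euler on (x_1,x_2): x_1_{n+1} = x_1_n + h·x_1', x_2_{n+1} = x_2_n + h·x_2'.
0.000000: (-0.310000, 0.140000); f=(0.140000, -0.213900) → (-0.259600, 0.062996)
(x_1(0.36), x_2(0.36)) ≈ (-0.2596, 0.0630)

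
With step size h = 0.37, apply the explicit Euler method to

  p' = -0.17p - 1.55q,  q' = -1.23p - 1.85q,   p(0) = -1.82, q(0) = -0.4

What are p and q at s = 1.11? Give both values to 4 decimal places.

-2.1859, 1.0946

Euler on (p,q): p_{n+1} = p_n + h·p', q_{n+1} = q_n + h·q'.
0.000000: (-1.820000, -0.400000); f=(0.929400, 2.978600) → (-1.476122, 0.702082)
0.370000: (-1.476122, 0.702082); f=(-0.837286, 0.516778) → (-1.785918, 0.893290)
0.740000: (-1.785918, 0.893290); f=(-1.080993, 0.544093) → (-2.185886, 1.094604)
(p(1.11), q(1.11)) ≈ (-2.1859, 1.0946)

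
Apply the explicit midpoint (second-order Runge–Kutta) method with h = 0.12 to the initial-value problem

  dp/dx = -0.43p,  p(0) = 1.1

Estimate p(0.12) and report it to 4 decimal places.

1.0447

Midpoint: k1 = f(x_n, p_n); k2 = f(x_n + h/2, p_n + (h/2)·k1); p_{n+1} = p_n + h·k2.
x=0.000000, p=1.100000:
  k1 = f(0.000000, 1.100000) = -0.473000
  k2 = f(0.060000, 1.071620) = -0.460797
  p ← 1.100000 + 0.12·(-0.460797) = 1.044704
p(0.12) ≈ 1.0447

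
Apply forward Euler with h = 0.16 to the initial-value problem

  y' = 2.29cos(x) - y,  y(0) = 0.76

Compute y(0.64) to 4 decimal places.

1.4679

Euler: y_{n+1} = y_n + h·f(x_n, y_n).
x=0.000000, y=0.760000: f=1.530000 → y ← 0.760000 + 0.16·1.530000 = 1.004800
x=0.160000, y=1.004800: f=1.255950 → y ← 1.004800 + 0.16·1.255950 = 1.205752
x=0.320000, y=1.205752: f=0.967997 → y ← 1.205752 + 0.16·0.967997 = 1.360632
x=0.480000, y=1.360632: f=0.670587 → y ← 1.360632 + 0.16·0.670587 = 1.467925
y(0.64) ≈ 1.4679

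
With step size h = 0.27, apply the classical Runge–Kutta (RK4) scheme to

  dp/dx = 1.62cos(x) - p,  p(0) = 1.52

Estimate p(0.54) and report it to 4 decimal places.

1.5249

RK4: k1 = f(x_n, p_n); k2 = f(x_n + h/2, p_n + (h/2)·k1); k3 = f(x_n + h/2, p_n + (h/2)·k2); k4 = f(x_n + h, p_n + h·k3); p_{n+1} = p_n + (h/6)·(k1 + 2k2 + 2k3 + k4).
x=0.000000, p=1.520000:
  k1 = f(0.000000, 1.520000) = 0.100000
  k2 = f(0.135000, 1.533500) = 0.071760
  k3 = f(0.135000, 1.529688) = 0.075573
  k4 = f(0.270000, 1.540405) = 0.020904
  p ← 1.520000 + (0.27/6)·(k1 + 2k2 + 2k3 + k4) = 1.538701
x=0.270000, p=1.538701:
  k1 = f(0.270000, 1.538701) = 0.022608
  k2 = f(0.405000, 1.541753) = -0.052807
  k3 = f(0.405000, 1.531572) = -0.042626
  k4 = f(0.540000, 1.527192) = -0.137704
  p ← 1.538701 + (0.27/6)·(k1 + 2k2 + 2k3 + k4) = 1.524932
p(0.54) ≈ 1.5249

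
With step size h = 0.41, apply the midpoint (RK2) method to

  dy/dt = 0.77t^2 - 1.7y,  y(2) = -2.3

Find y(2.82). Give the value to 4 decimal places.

1.4321

Midpoint: k1 = f(t_n, y_n); k2 = f(t_n + h/2, y_n + (h/2)·k1); y_{n+1} = y_n + h·k2.
t=2.000000, y=-2.300000:
  k1 = f(2.000000, -2.300000) = 6.990000
  k2 = f(2.205000, -0.867050) = 5.217744
  y ← -2.300000 + 0.41·5.217744 = -0.160725
t=2.410000, y=-0.160725:
  k1 = f(2.410000, -0.160725) = 4.745469
  k2 = f(2.615000, 0.812096) = 3.884869
  y ← -0.160725 + 0.41·3.884869 = 1.432072
y(2.82) ≈ 1.4321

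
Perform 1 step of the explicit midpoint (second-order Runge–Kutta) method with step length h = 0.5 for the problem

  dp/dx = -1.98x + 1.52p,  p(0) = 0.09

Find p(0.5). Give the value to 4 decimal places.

-0.0631

Midpoint: k1 = f(x_n, p_n); k2 = f(x_n + h/2, p_n + (h/2)·k1); p_{n+1} = p_n + h·k2.
x=0.000000, p=0.090000:
  k1 = f(0.000000, 0.090000) = 0.136800
  k2 = f(0.250000, 0.124200) = -0.306216
  p ← 0.090000 + 0.5·(-0.306216) = -0.063108
p(0.5) ≈ -0.0631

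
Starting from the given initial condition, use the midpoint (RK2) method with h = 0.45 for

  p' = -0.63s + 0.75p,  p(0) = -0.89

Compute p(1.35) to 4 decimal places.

Midpoint: k1 = f(s_n, p_n); k2 = f(s_n + h/2, p_n + (h/2)·k1); p_{n+1} = p_n + h·k2.
s=0.000000, p=-0.890000:
  k1 = f(0.000000, -0.890000) = -0.667500
  k2 = f(0.225000, -1.040188) = -0.921891
  p ← -0.890000 + 0.45·(-0.921891) = -1.304851
s=0.450000, p=-1.304851:
  k1 = f(0.450000, -1.304851) = -1.262138
  k2 = f(0.675000, -1.588832) = -1.616874
  p ← -1.304851 + 0.45·(-1.616874) = -2.032444
s=0.900000, p=-2.032444:
  k1 = f(0.900000, -2.032444) = -2.091333
  k2 = f(1.125000, -2.502994) = -2.585995
  p ← -2.032444 + 0.45·(-2.585995) = -3.196142
p(1.35) ≈ -3.1961

-3.1961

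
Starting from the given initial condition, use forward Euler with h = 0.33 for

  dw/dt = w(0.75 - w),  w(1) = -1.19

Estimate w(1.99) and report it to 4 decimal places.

-9.1044

Euler: w_{n+1} = w_n + h·f(t_n, w_n).
t=1.000000, w=-1.190000: f=-2.308600 → w ← -1.190000 + 0.33·(-2.308600) = -1.951838
t=1.330000, w=-1.951838: f=-5.273550 → w ← -1.951838 + 0.33·(-5.273550) = -3.692110
t=1.660000, w=-3.692110: f=-16.400755 → w ← -3.692110 + 0.33·(-16.400755) = -9.104359
w(1.99) ≈ -9.1044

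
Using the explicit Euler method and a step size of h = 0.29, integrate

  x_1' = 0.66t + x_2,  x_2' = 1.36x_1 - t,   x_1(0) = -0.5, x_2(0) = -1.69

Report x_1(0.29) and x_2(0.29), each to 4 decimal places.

Euler on (x_1,x_2): x_1_{n+1} = x_1_n + h·x_1', x_2_{n+1} = x_2_n + h·x_2'.
0.000000: (-0.500000, -1.690000); f=(-1.690000, -0.680000) → (-0.990100, -1.887200)
(x_1(0.29), x_2(0.29)) ≈ (-0.9901, -1.8872)

-0.9901, -1.8872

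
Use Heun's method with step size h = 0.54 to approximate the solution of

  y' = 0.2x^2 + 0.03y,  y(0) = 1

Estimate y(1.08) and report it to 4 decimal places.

Heun: k1 = f(x_n, y_n); k2 = f(x_n + h, y_n + h·k1); y_{n+1} = y_n + (h/2)·(k1 + k2).
x=0.000000, y=1.000000:
  k1 = f(0.000000, 1.000000) = 0.030000
  k2 = f(0.540000, 1.016200) = 0.088806
  y ← 1.000000 + (0.54/2)·(0.030000 + 0.088806) = 1.032078
x=0.540000, y=1.032078:
  k1 = f(0.540000, 1.032078) = 0.089282
  k2 = f(1.080000, 1.080290) = 0.265689
  y ← 1.032078 + (0.54/2)·(0.089282 + 0.265689) = 1.127920
y(1.08) ≈ 1.1279

1.1279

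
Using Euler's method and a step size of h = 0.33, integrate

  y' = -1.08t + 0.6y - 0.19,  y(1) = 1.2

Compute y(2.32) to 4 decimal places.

Euler: y_{n+1} = y_n + h·f(t_n, y_n).
t=1.000000, y=1.200000: f=-0.550000 → y ← 1.200000 + 0.33·(-0.550000) = 1.018500
t=1.330000, y=1.018500: f=-1.015300 → y ← 1.018500 + 0.33·(-1.015300) = 0.683451
t=1.660000, y=0.683451: f=-1.572729 → y ← 0.683451 + 0.33·(-1.572729) = 0.164450
t=1.990000, y=0.164450: f=-2.240530 → y ← 0.164450 + 0.33·(-2.240530) = -0.574925
y(2.32) ≈ -0.5749

-0.5749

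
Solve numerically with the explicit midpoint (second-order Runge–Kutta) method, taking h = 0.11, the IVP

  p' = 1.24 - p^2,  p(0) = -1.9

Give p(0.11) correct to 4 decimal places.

Midpoint: k1 = f(s_n, p_n); k2 = f(s_n + h/2, p_n + (h/2)·k1); p_{n+1} = p_n + h·k2.
s=0.000000, p=-1.900000:
  k1 = f(0.000000, -1.900000) = -2.370000
  k2 = f(0.055000, -2.030350) = -2.882321
  p ← -1.900000 + 0.11·(-2.882321) = -2.217055
p(0.11) ≈ -2.2171

-2.2171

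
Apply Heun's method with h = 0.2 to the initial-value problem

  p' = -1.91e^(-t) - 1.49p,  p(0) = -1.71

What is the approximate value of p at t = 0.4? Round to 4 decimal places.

-1.4073

Heun: k1 = f(t_n, p_n); k2 = f(t_n + h, p_n + h·k1); p_{n+1} = p_n + (h/2)·(k1 + k2).
t=0.000000, p=-1.710000:
  k1 = f(0.000000, -1.710000) = 0.637900
  k2 = f(0.200000, -1.582420) = 0.794030
  p ← -1.710000 + (0.2/2)·(0.637900 + 0.794030) = -1.566807
t=0.200000, p=-1.566807:
  k1 = f(0.200000, -1.566807) = 0.770767
  k2 = f(0.400000, -1.412654) = 0.824543
  p ← -1.566807 + (0.2/2)·(0.770767 + 0.824543) = -1.407276
p(0.4) ≈ -1.4073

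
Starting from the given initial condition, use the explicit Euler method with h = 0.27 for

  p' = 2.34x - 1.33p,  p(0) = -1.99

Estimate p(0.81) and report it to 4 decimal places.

Euler: p_{n+1} = p_n + h·f(x_n, p_n).
x=0.000000, p=-1.990000: f=2.646700 → p ← -1.990000 + 0.27·2.646700 = -1.275391
x=0.270000, p=-1.275391: f=2.328070 → p ← -1.275391 + 0.27·2.328070 = -0.646812
x=0.540000, p=-0.646812: f=2.123860 → p ← -0.646812 + 0.27·2.123860 = -0.073370
p(0.81) ≈ -0.0734

-0.0734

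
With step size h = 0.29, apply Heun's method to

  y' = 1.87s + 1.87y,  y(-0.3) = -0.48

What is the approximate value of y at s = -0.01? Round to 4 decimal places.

-0.9391

Heun: k1 = f(s_n, y_n); k2 = f(s_n + h, y_n + h·k1); y_{n+1} = y_n + (h/2)·(k1 + k2).
s=-0.300000, y=-0.480000:
  k1 = f(-0.300000, -0.480000) = -1.458600
  k2 = f(-0.010000, -0.902994) = -1.707299
  y ← -0.480000 + (0.29/2)·(-1.458600 + (-1.707299)) = -0.939055
y(-0.01) ≈ -0.9391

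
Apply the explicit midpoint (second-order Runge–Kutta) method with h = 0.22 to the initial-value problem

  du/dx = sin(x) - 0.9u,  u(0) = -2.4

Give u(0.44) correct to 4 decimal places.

Midpoint: k1 = f(x_n, u_n); k2 = f(x_n + h/2, u_n + (h/2)·k1); u_{n+1} = u_n + h·k2.
x=0.000000, u=-2.400000:
  k1 = f(0.000000, -2.400000) = 2.160000
  k2 = f(0.110000, -2.162400) = 2.055938
  u ← -2.400000 + 0.22·2.055938 = -1.947694
x=0.220000, u=-1.947694:
  k1 = f(0.220000, -1.947694) = 1.971154
  k2 = f(0.330000, -1.730867) = 1.881823
  u ← -1.947694 + 0.22·1.881823 = -1.533693
u(0.44) ≈ -1.5337

-1.5337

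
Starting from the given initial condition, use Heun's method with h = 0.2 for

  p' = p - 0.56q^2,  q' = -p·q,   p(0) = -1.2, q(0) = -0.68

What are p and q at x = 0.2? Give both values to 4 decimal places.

Heun on (p,q): k1 = f(x_n, state_n); k2 = f(x_n + h, state_n + h·k1); state_{n+1} = state_n + (h/2)·(k1 + k2).
0.000000: (-1.200000, -0.680000)
  k1 = (-1.458944, -0.816000)
  predictor → (-1.491789, -0.843200)
  k2 = (-1.889941, -1.257876)
  → (-1.534889, -0.887388)
(p(0.2), q(0.2)) ≈ (-1.5349, -0.8874)

-1.5349, -0.8874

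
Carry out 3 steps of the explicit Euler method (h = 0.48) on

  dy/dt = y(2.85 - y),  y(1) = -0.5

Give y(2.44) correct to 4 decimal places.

-16.5609

Euler: y_{n+1} = y_n + h·f(t_n, y_n).
t=1.000000, y=-0.500000: f=-1.675000 → y ← -0.500000 + 0.48·(-1.675000) = -1.304000
t=1.480000, y=-1.304000: f=-5.416816 → y ← -1.304000 + 0.48·(-5.416816) = -3.904072
t=1.960000, y=-3.904072: f=-26.368380 → y ← -3.904072 + 0.48·(-26.368380) = -16.560894
y(2.44) ≈ -16.5609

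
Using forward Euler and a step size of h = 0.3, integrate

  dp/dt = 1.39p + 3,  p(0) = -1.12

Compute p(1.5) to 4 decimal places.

Euler: p_{n+1} = p_n + h·f(t_n, p_n).
t=0.000000, p=-1.120000: f=1.443200 → p ← -1.120000 + 0.3·1.443200 = -0.687040
t=0.300000, p=-0.687040: f=2.045014 → p ← -0.687040 + 0.3·2.045014 = -0.073536
t=0.600000, p=-0.073536: f=2.897785 → p ← -0.073536 + 0.3·2.897785 = 0.795800
t=0.900000, p=0.795800: f=4.106162 → p ← 0.795800 + 0.3·4.106162 = 2.027649
t=1.200000, p=2.027649: f=5.818431 → p ← 2.027649 + 0.3·5.818431 = 3.773178
p(1.5) ≈ 3.7732

3.7732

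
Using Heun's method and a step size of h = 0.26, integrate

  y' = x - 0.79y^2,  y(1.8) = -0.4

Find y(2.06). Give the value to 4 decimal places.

Heun: k1 = f(x_n, y_n); k2 = f(x_n + h, y_n + h·k1); y_{n+1} = y_n + (h/2)·(k1 + k2).
x=1.800000, y=-0.400000:
  k1 = f(1.800000, -0.400000) = 1.673600
  k2 = f(2.060000, 0.035136) = 2.059025
  y ← -0.400000 + (0.26/2)·(1.673600 + 2.059025) = 0.085241
y(2.06) ≈ 0.0852

0.0852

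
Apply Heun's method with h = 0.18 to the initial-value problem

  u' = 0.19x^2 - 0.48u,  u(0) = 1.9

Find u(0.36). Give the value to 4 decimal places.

Heun: k1 = f(x_n, u_n); k2 = f(x_n + h, u_n + h·k1); u_{n+1} = u_n + (h/2)·(k1 + k2).
x=0.000000, u=1.900000:
  k1 = f(0.000000, 1.900000) = -0.912000
  k2 = f(0.180000, 1.735840) = -0.827047
  u ← 1.900000 + (0.18/2)·(-0.912000 + (-0.827047)) = 1.743486
x=0.180000, u=1.743486:
  k1 = f(0.180000, 1.743486) = -0.830717
  k2 = f(0.360000, 1.593957) = -0.740475
  u ← 1.743486 + (0.18/2)·(-0.830717 + (-0.740475)) = 1.602078
u(0.36) ≈ 1.6021

1.6021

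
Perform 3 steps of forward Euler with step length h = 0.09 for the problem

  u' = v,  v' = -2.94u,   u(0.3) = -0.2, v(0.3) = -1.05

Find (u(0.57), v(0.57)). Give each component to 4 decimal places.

-0.4670, -0.8175

Euler on (u,v): u_{n+1} = u_n + h·u', v_{n+1} = v_n + h·v'.
0.300000: (-0.200000, -1.050000); f=(-1.050000, 0.588000) → (-0.294500, -0.997080)
0.390000: (-0.294500, -0.997080); f=(-0.997080, 0.865830) → (-0.384237, -0.919155)
0.480000: (-0.384237, -0.919155); f=(-0.919155, 1.129657) → (-0.466961, -0.817486)
(u(0.57), v(0.57)) ≈ (-0.4670, -0.8175)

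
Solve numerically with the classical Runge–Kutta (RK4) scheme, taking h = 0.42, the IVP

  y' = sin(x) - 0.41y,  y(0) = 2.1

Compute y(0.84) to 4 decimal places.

1.7848

RK4: k1 = f(x_n, y_n); k2 = f(x_n + h/2, y_n + (h/2)·k1); k3 = f(x_n + h/2, y_n + (h/2)·k2); k4 = f(x_n + h, y_n + h·k3); y_{n+1} = y_n + (h/6)·(k1 + 2k2 + 2k3 + k4).
x=0.000000, y=2.100000:
  k1 = f(0.000000, 2.100000) = -0.861000
  k2 = f(0.210000, 1.919190) = -0.578408
  k3 = f(0.210000, 1.978534) = -0.602739
  k4 = f(0.420000, 1.846850) = -0.349448
  y ← 2.100000 + (0.42/6)·(k1 + 2k2 + 2k3 + k4) = 1.849908
x=0.420000, y=1.849908:
  k1 = f(0.420000, 1.849908) = -0.350702
  k2 = f(0.630000, 1.776261) = -0.139122
  k3 = f(0.630000, 1.820692) = -0.157339
  k4 = f(0.840000, 1.783826) = 0.013275
  y ← 1.849908 + (0.42/6)·(k1 + 2k2 + 2k3 + k4) = 1.784784
y(0.84) ≈ 1.7848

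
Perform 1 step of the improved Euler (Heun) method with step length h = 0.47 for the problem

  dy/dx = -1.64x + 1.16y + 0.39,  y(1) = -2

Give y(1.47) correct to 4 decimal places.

-4.3164

Heun: k1 = f(x_n, y_n); k2 = f(x_n + h, y_n + h·k1); y_{n+1} = y_n + (h/2)·(k1 + k2).
x=1.000000, y=-2.000000:
  k1 = f(1.000000, -2.000000) = -3.570000
  k2 = f(1.470000, -3.677900) = -6.287164
  y ← -2.000000 + (0.47/2)·(-3.570000 + (-6.287164)) = -4.316434
y(1.47) ≈ -4.3164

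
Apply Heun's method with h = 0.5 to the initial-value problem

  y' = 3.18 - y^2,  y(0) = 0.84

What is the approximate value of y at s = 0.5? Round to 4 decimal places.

1.1749

Heun: k1 = f(s_n, y_n); k2 = f(s_n + h, y_n + h·k1); y_{n+1} = y_n + (h/2)·(k1 + k2).
s=0.000000, y=0.840000:
  k1 = f(0.000000, 0.840000) = 2.474400
  k2 = f(0.500000, 2.077200) = -1.134760
  y ← 0.840000 + (0.5/2)·(2.474400 + (-1.134760)) = 1.174910
y(0.5) ≈ 1.1749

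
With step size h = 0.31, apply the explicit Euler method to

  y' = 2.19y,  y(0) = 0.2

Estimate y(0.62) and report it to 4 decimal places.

Euler: y_{n+1} = y_n + h·f(x_n, y_n).
x=0.000000, y=0.200000: f=0.438000 → y ← 0.200000 + 0.31·0.438000 = 0.335780
x=0.310000, y=0.335780: f=0.735358 → y ← 0.335780 + 0.31·0.735358 = 0.563741
y(0.62) ≈ 0.5637

0.5637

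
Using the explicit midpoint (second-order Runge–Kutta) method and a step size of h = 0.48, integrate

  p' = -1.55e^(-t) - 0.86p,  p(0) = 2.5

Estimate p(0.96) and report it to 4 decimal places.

0.5729

Midpoint: k1 = f(t_n, p_n); k2 = f(t_n + h/2, p_n + (h/2)·k1); p_{n+1} = p_n + h·k2.
t=0.000000, p=2.500000:
  k1 = f(0.000000, 2.500000) = -3.700000
  k2 = f(0.240000, 1.612000) = -2.605593
  p ← 2.500000 + 0.48·(-2.605593) = 1.249315
t=0.480000, p=1.249315:
  k1 = f(0.480000, 1.249315) = -2.033525
  k2 = f(0.720000, 0.761269) = -1.409157
  p ← 1.249315 + 0.48·(-1.409157) = 0.572920
p(0.96) ≈ 0.5729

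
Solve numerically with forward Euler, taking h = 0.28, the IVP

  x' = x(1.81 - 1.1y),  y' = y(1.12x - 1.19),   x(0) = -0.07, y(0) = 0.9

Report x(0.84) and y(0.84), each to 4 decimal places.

Euler on (x,y): x_{n+1} = x_n + h·x', y_{n+1} = y_n + h·y'.
0.000000: (-0.070000, 0.900000); f=(-0.057400, -1.141560) → (-0.086072, 0.580363)
0.280000: (-0.086072, 0.580363); f=(-0.100842, -0.746580) → (-0.114308, 0.371321)
0.560000: (-0.114308, 0.371321); f=(-0.160208, -0.489410) → (-0.159166, 0.234286)
(x(0.84), y(0.84)) ≈ (-0.1592, 0.2343)

-0.1592, 0.2343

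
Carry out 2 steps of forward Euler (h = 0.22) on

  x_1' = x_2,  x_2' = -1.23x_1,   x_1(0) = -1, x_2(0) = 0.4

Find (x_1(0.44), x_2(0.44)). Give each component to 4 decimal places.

-0.7645, 0.9174

Euler on (x_1,x_2): x_1_{n+1} = x_1_n + h·x_1', x_2_{n+1} = x_2_n + h·x_2'.
0.000000: (-1.000000, 0.400000); f=(0.400000, 1.230000) → (-0.912000, 0.670600)
0.220000: (-0.912000, 0.670600); f=(0.670600, 1.121760) → (-0.764468, 0.917387)
(x_1(0.44), x_2(0.44)) ≈ (-0.7645, 0.9174)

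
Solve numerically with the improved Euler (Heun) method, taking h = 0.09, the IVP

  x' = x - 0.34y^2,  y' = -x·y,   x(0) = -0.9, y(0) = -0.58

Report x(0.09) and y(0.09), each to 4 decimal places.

Heun on (x,y): k1 = f(t_n, state_n); k2 = f(t_n + h, state_n + h·k1); state_{n+1} = state_n + (h/2)·(k1 + k2).
0.000000: (-0.900000, -0.580000)
  k1 = (-1.014376, -0.522000)
  predictor → (-0.991294, -0.626980)
  k2 = (-1.124949, -0.621521)
  → (-0.996270, -0.631458)
(x(0.09), y(0.09)) ≈ (-0.9963, -0.6315)

-0.9963, -0.6315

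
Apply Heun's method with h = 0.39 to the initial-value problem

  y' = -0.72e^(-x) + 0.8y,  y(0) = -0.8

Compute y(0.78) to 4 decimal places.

Heun: k1 = f(x_n, y_n); k2 = f(x_n + h, y_n + h·k1); y_{n+1} = y_n + (h/2)·(k1 + k2).
x=0.000000, y=-0.800000:
  k1 = f(0.000000, -0.800000) = -1.360000
  k2 = f(0.390000, -1.330400) = -1.551801
  y ← -0.800000 + (0.39/2)·(-1.360000 + (-1.551801)) = -1.367801
x=0.390000, y=-1.367801:
  k1 = f(0.390000, -1.367801) = -1.581722
  k2 = f(0.780000, -1.984673) = -1.917791
  y ← -1.367801 + (0.39/2)·(-1.581722 + (-1.917791)) = -2.050206
y(0.78) ≈ -2.0502

-2.0502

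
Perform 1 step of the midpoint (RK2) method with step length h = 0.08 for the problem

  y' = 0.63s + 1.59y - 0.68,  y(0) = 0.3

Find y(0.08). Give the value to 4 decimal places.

Midpoint: k1 = f(s_n, y_n); k2 = f(s_n + h/2, y_n + (h/2)·k1); y_{n+1} = y_n + h·k2.
s=0.000000, y=0.300000:
  k1 = f(0.000000, 0.300000) = -0.203000
  k2 = f(0.040000, 0.291880) = -0.190711
  y ← 0.300000 + 0.08·(-0.190711) = 0.284743
y(0.08) ≈ 0.2847

0.2847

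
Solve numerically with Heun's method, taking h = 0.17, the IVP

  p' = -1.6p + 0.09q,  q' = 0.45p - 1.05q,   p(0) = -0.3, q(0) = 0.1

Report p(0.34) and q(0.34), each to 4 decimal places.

Heun on (p,q): k1 = f(s_n, state_n); k2 = f(s_n + h, state_n + h·k1); state_{n+1} = state_n + (h/2)·(k1 + k2).
0.000000: (-0.300000, 0.100000)
  k1 = (0.489000, -0.240000)
  predictor → (-0.216870, 0.059200)
  k2 = (0.352320, -0.159751)
  → (-0.228488, 0.066021)
0.170000: (-0.228488, 0.066021)
  k1 = (0.371522, -0.172142)
  predictor → (-0.165329, 0.036757)
  k2 = (0.267835, -0.112993)
  → (-0.174142, 0.041785)
(p(0.34), q(0.34)) ≈ (-0.1741, 0.0418)

-0.1741, 0.0418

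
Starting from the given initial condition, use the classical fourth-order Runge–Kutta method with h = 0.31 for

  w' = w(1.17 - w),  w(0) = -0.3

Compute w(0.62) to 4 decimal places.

-0.8519

RK4: k1 = f(s_n, w_n); k2 = f(s_n + h/2, w_n + (h/2)·k1); k3 = f(s_n + h/2, w_n + (h/2)·k2); k4 = f(s_n + h, w_n + h·k3); w_{n+1} = w_n + (h/6)·(k1 + 2k2 + 2k3 + k4).
s=0.000000, w=-0.300000:
  k1 = f(0.000000, -0.300000) = -0.441000
  k2 = f(0.155000, -0.368355) = -0.566661
  k3 = f(0.155000, -0.387832) = -0.604178
  k4 = f(0.310000, -0.487295) = -0.807592
  w ← -0.300000 + (0.31/6)·(k1 + 2k2 + 2k3 + k4) = -0.485497
s=0.310000, w=-0.485497:
  k1 = f(0.310000, -0.485497) = -0.803739
  k2 = f(0.465000, -0.610077) = -1.085984
  k3 = f(0.465000, -0.653825) = -1.192462
  k4 = f(0.620000, -0.855160) = -1.731837
  w ← -0.485497 + (0.31/6)·(k1 + 2k2 + 2k3 + k4) = -0.851941
w(0.62) ≈ -0.8519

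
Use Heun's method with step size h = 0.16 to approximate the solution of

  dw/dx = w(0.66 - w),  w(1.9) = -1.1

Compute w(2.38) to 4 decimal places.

Heun: k1 = f(x_n, w_n); k2 = f(x_n + h, w_n + h·k1); w_{n+1} = w_n + (h/2)·(k1 + k2).
x=1.900000, w=-1.100000:
  k1 = f(1.900000, -1.100000) = -1.936000
  k2 = f(2.060000, -1.409760) = -2.917865
  w ← -1.100000 + (0.16/2)·(-1.936000 + (-2.917865)) = -1.488309
x=2.060000, w=-1.488309:
  k1 = f(2.060000, -1.488309) = -3.197348
  k2 = f(2.220000, -1.999885) = -5.319464
  w ← -1.488309 + (0.16/2)·(-3.197348 + (-5.319464)) = -2.169654
x=2.220000, w=-2.169654:
  k1 = f(2.220000, -2.169654) = -6.139371
  k2 = f(2.380000, -3.151953) = -12.015100
  w ← -2.169654 + (0.16/2)·(-6.139371 + (-12.015100)) = -3.622012
w(2.38) ≈ -3.6220

-3.6220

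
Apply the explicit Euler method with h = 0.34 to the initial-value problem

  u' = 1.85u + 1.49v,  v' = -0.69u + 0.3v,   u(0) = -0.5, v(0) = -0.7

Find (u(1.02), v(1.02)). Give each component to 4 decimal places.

-3.8684, 0.0324

Euler on (u,v): u_{n+1} = u_n + h·u', v_{n+1} = v_n + h·v'.
0.000000: (-0.500000, -0.700000); f=(-1.968000, 0.135000) → (-1.169120, -0.654100)
0.340000: (-1.169120, -0.654100); f=(-3.137481, 0.610463) → (-2.235864, -0.446543)
0.680000: (-2.235864, -0.446543); f=(-4.801696, 1.408783) → (-3.868440, 0.032444)
(u(1.02), v(1.02)) ≈ (-3.8684, 0.0324)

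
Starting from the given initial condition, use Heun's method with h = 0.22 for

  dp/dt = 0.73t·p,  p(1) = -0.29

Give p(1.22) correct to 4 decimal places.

Heun: k1 = f(t_n, p_n); k2 = f(t_n + h, p_n + h·k1); p_{n+1} = p_n + (h/2)·(k1 + k2).
t=1.000000, p=-0.290000:
  k1 = f(1.000000, -0.290000) = -0.211700
  k2 = f(1.220000, -0.336574) = -0.299753
  p ← -0.290000 + (0.22/2)·(-0.211700 + (-0.299753)) = -0.346260
p(1.22) ≈ -0.3463

-0.3463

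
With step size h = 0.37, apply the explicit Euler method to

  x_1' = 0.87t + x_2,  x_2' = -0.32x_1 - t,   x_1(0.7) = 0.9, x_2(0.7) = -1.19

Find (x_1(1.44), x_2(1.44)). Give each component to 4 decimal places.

Euler on (x_1,x_2): x_1_{n+1} = x_1_n + h·x_1', x_2_{n+1} = x_2_n + h·x_2'.
0.700000: (0.900000, -1.190000); f=(-0.581000, -0.988000) → (0.685030, -1.555560)
1.070000: (0.685030, -1.555560); f=(-0.624660, -1.289210) → (0.453906, -2.032568)
(x_1(1.44), x_2(1.44)) ≈ (0.4539, -2.0326)

0.4539, -2.0326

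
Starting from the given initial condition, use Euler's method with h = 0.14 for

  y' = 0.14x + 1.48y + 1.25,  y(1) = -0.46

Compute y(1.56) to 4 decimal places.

Euler: y_{n+1} = y_n + h·f(x_n, y_n).
x=1.000000, y=-0.460000: f=0.709200 → y ← -0.460000 + 0.14·0.709200 = -0.360712
x=1.140000, y=-0.360712: f=0.875746 → y ← -0.360712 + 0.14·0.875746 = -0.238108
x=1.280000, y=-0.238108: f=1.076801 → y ← -0.238108 + 0.14·1.076801 = -0.087355
x=1.420000, y=-0.087355: f=1.319514 → y ← -0.087355 + 0.14·1.319514 = 0.097377
y(1.56) ≈ 0.0974

0.0974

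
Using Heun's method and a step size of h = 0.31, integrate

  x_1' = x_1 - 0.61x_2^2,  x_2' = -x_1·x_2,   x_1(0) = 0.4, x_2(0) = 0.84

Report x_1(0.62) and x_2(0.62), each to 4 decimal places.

0.4411, 0.6539

Heun on (x_1,x_2): k1 = f(s_n, state_n); k2 = f(s_n + h, state_n + h·k1); state_{n+1} = state_n + (h/2)·(k1 + k2).
0.000000: (0.400000, 0.840000)
  k1 = (-0.030416, -0.336000)
  predictor → (0.390571, 0.735840)
  k2 = (0.060280, -0.287398)
  → (0.404629, 0.743373)
0.310000: (0.404629, 0.743373)
  k1 = (0.067541, -0.300790)
  predictor → (0.425567, 0.650128)
  k2 = (0.167740, -0.276673)
  → (0.441097, 0.653867)
(x_1(0.62), x_2(0.62)) ≈ (0.4411, 0.6539)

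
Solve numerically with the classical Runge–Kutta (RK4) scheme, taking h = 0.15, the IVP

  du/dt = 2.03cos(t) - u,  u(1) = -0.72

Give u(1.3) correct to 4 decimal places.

RK4: k1 = f(t_n, u_n); k2 = f(t_n + h/2, u_n + (h/2)·k1); k3 = f(t_n + h/2, u_n + (h/2)·k2); k4 = f(t_n + h, u_n + h·k3); u_{n+1} = u_n + (h/6)·(k1 + 2k2 + 2k3 + k4).
t=1.000000, u=-0.720000:
  k1 = f(1.000000, -0.720000) = 1.816814
  k2 = f(1.075000, -0.583739) = 1.549475
  k3 = f(1.075000, -0.603789) = 1.569526
  k4 = f(1.150000, -0.484571) = 1.313801
  u ← -0.720000 + (0.15/6)·(k1 + 2k2 + 2k3 + k4) = -0.485785
t=1.150000, u=-0.485785:
  k1 = f(1.150000, -0.485785) = 1.315014
  k2 = f(1.225000, -0.387159) = 1.075219
  k3 = f(1.225000, -0.405143) = 1.093203
  k4 = f(1.300000, -0.321804) = 0.864827
  u ← -0.485785 + (0.15/6)·(k1 + 2k2 + 2k3 + k4) = -0.322867
u(1.3) ≈ -0.3229

-0.3229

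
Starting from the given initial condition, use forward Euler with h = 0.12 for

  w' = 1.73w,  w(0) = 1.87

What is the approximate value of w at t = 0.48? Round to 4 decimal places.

3.9768

Euler: w_{n+1} = w_n + h·f(t_n, w_n).
t=0.000000, w=1.870000: f=3.235100 → w ← 1.870000 + 0.12·3.235100 = 2.258212
t=0.120000, w=2.258212: f=3.906707 → w ← 2.258212 + 0.12·3.906707 = 2.727017
t=0.240000, w=2.727017: f=4.717739 → w ← 2.727017 + 0.12·4.717739 = 3.293146
t=0.360000, w=3.293146: f=5.697142 → w ← 3.293146 + 0.12·5.697142 = 3.976803
w(0.48) ≈ 3.9768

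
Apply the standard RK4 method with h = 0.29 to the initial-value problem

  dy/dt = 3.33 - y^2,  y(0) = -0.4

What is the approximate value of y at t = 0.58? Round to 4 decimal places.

RK4: k1 = f(t_n, y_n); k2 = f(t_n + h/2, y_n + (h/2)·k1); k3 = f(t_n + h/2, y_n + (h/2)·k2); k4 = f(t_n + h, y_n + h·k3); y_{n+1} = y_n + (h/6)·(k1 + 2k2 + 2k3 + k4).
t=0.000000, y=-0.400000:
  k1 = f(0.000000, -0.400000) = 3.170000
  k2 = f(0.145000, 0.059650) = 3.326442
  k3 = f(0.145000, 0.082334) = 3.323221
  k4 = f(0.290000, 0.563734) = 3.012204
  y ← -0.400000 + (0.29/6)·(k1 + 2k2 + 2k3 + k4) = 0.541607
t=0.290000, y=0.541607:
  k1 = f(0.290000, 0.541607) = 3.036662
  k2 = f(0.435000, 0.981923) = 2.365827
  k3 = f(0.435000, 0.884652) = 2.547391
  k4 = f(0.580000, 1.280351) = 1.690703
  y ← 0.541607 + (0.29/6)·(k1 + 2k2 + 2k3 + k4) = 1.245041
y(0.58) ≈ 1.2450

1.2450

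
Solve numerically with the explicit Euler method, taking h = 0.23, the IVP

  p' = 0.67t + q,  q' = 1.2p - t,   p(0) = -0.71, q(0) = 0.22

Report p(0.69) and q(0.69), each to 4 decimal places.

Euler on (p,q): p_{n+1} = p_n + h·p', q_{n+1} = q_n + h·q'.
0.000000: (-0.710000, 0.220000); f=(0.220000, -0.852000) → (-0.659400, 0.024040)
0.230000: (-0.659400, 0.024040); f=(0.178140, -1.021280) → (-0.618428, -0.210854)
0.460000: (-0.618428, -0.210854); f=(0.097346, -1.202113) → (-0.596038, -0.487340)
(p(0.69), q(0.69)) ≈ (-0.5960, -0.4873)

-0.5960, -0.4873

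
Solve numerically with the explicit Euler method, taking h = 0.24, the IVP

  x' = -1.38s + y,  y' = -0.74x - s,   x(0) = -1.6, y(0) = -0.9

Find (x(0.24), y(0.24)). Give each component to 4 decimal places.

-1.8160, -0.6158

Euler on (x,y): x_{n+1} = x_n + h·x', y_{n+1} = y_n + h·y'.
0.000000: (-1.600000, -0.900000); f=(-0.900000, 1.184000) → (-1.816000, -0.615840)
(x(0.24), y(0.24)) ≈ (-1.8160, -0.6158)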